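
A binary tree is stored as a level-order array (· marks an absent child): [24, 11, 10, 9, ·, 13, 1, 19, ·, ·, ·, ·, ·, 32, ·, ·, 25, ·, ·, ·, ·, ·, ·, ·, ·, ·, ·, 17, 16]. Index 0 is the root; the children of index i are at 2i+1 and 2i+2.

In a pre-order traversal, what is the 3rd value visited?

9

Pre-order visits the node, then its left subtree, then its right subtree.
Visit 24.
At 24: go left to 11.
  Visit 11.
  At 11: go left to 9.
    Visit 9.
    At 9: go left to 19.
      Visit 19.
      At 19: no left child.
      At 19: go right to 25.
        25 is a leaf — visit 25.
    At 9: no right child.
  At 11: no right child.
At 24: go right to 10.
  Visit 10.
  At 10: go left to 13.
    13 is a leaf — visit 13.
  At 10: go right to 1.
    Visit 1.
    At 1: go left to 32.
      Visit 32.
      At 32: go left to 17.
        17 is a leaf — visit 17.
      At 32: go right to 16.
        16 is a leaf — visit 16.
    At 1: no right child.
Full pre-order sequence: 24, 11, 9, 19, 25, 10, 13, 1, 32, 17, 16.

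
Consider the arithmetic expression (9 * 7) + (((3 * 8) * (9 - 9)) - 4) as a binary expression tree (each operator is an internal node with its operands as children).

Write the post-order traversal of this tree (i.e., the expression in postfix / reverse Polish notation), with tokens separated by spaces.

9 7 * 3 8 * 9 9 - * 4 - +

Post-order on an expression tree gives postfix notation: for each operator, emit left operand, right operand, then the operator.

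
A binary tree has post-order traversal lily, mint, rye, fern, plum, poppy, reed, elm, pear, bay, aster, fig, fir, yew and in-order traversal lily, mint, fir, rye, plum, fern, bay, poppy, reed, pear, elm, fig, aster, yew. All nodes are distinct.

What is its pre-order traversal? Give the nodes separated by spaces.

yew fir mint lily fig bay plum rye fern pear reed poppy elm aster

The last element of post-order is the root; it splits in-order into left and right subtrees.
Root yew: left subtree has 13 nodes {lily, mint, fir, rye, plum, fern, bay, poppy, reed, pear, elm, fig, aster}, right has 0 { }.
  Root fir: left subtree has 2 nodes {lily, mint}, right has 10 {rye, plum, fern, bay, poppy, reed, pear, elm, fig, aster}.
    Root mint: left subtree has 1 node {lily}, right has 0 { }.
    Root fig: left subtree has 8 nodes {rye, plum, fern, bay, poppy, reed, pear, elm}, right has 1 {aster}.
      Root bay: left subtree has 3 nodes {rye, plum, fern}, right has 4 {poppy, reed, pear, elm}.
        Root plum: left subtree has 1 node {rye}, right has 1 {fern}.
        Root pear: left subtree has 2 nodes {poppy, reed}, right has 1 {elm}.
          Root reed: left subtree has 1 node {poppy}, right has 0 { }.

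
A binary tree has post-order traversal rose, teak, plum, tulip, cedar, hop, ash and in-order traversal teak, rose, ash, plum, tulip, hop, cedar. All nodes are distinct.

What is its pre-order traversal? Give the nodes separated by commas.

ash, teak, rose, hop, tulip, plum, cedar

The last element of post-order is the root; it splits in-order into left and right subtrees.
Root ash: left subtree has 2 nodes {teak, rose}, right has 4 {plum, tulip, hop, cedar}.
  Root teak: left subtree has 0 nodes { }, right has 1 {rose}.
  Root hop: left subtree has 2 nodes {plum, tulip}, right has 1 {cedar}.
    Root tulip: left subtree has 1 node {plum}, right has 0 { }.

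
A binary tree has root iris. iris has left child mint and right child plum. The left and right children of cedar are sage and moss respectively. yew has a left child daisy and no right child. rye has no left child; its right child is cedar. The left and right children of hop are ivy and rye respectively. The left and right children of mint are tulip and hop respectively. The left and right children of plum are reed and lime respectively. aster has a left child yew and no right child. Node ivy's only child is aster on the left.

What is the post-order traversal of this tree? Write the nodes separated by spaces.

Post-order visits the left subtree, then the right subtree, then the node.
At iris: go left to mint.
  At mint: go left to tulip.
    tulip is a leaf — visit tulip.
  At mint: go right to hop.
    At hop: go left to ivy.
      At ivy: go left to aster.
        At aster: go left to yew.
          At yew: go left to daisy.
            daisy is a leaf — visit daisy.
          At yew: no right child.
          Visit yew.
        At aster: no right child.
        Visit aster.
      At ivy: no right child.
      Visit ivy.
    At hop: go right to rye.
      At rye: no left child.
      At rye: go right to cedar.
        At cedar: go left to sage.
          sage is a leaf — visit sage.
        At cedar: go right to moss.
          moss is a leaf — visit moss.
        Visit cedar.
      Visit rye.
    Visit hop.
  Visit mint.
At iris: go right to plum.
  At plum: go left to reed.
    reed is a leaf — visit reed.
  At plum: go right to lime.
    lime is a leaf — visit lime.
  Visit plum.
Visit iris.

tulip daisy yew aster ivy sage moss cedar rye hop mint reed lime plum iris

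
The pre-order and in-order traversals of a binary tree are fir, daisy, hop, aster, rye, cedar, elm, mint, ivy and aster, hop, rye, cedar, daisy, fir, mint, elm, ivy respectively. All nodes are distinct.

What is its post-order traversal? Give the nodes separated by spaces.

aster cedar rye hop daisy mint ivy elm fir

The first element of pre-order is the root; it splits in-order into left and right subtrees.
Root fir: left subtree has 5 nodes {aster, hop, rye, cedar, daisy}, right has 3 {mint, elm, ivy}.
  Root daisy: left subtree has 4 nodes {aster, hop, rye, cedar}, right has 0 { }.
    Root hop: left subtree has 1 node {aster}, right has 2 {rye, cedar}.
      Root rye: left subtree has 0 nodes { }, right has 1 {cedar}.
  Root elm: left subtree has 1 node {mint}, right has 1 {ivy}.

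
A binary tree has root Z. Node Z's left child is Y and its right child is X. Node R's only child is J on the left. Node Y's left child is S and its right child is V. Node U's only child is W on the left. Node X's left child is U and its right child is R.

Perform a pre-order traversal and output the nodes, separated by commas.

Z, Y, S, V, X, U, W, R, J

Pre-order visits the node, then its left subtree, then its right subtree.
Visit Z.
At Z: go left to Y.
  Visit Y.
  At Y: go left to S.
    S is a leaf — visit S.
  At Y: go right to V.
    V is a leaf — visit V.
At Z: go right to X.
  Visit X.
  At X: go left to U.
    Visit U.
    At U: go left to W.
      W is a leaf — visit W.
    At U: no right child.
  At X: go right to R.
    Visit R.
    At R: go left to J.
      J is a leaf — visit J.
    At R: no right child.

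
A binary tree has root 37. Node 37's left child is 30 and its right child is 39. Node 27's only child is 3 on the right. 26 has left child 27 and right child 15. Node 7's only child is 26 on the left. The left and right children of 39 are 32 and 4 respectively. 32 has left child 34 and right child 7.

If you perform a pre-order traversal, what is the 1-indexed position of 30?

2

Pre-order visits the node, then its left subtree, then its right subtree.
Visit 37.
At 37: go left to 30.
  30 is a leaf — visit 30.
At 37: go right to 39.
  Visit 39.
  At 39: go left to 32.
    Visit 32.
    At 32: go left to 34.
      34 is a leaf — visit 34.
    At 32: go right to 7.
      Visit 7.
      At 7: go left to 26.
        Visit 26.
        At 26: go left to 27.
          Visit 27.
          At 27: no left child.
          At 27: go right to 3.
            3 is a leaf — visit 3.
        At 26: go right to 15.
          15 is a leaf — visit 15.
      At 7: no right child.
  At 39: go right to 4.
    4 is a leaf — visit 4.
Full pre-order sequence: 37, 30, 39, 32, 34, 7, 26, 27, 3, 15, 4.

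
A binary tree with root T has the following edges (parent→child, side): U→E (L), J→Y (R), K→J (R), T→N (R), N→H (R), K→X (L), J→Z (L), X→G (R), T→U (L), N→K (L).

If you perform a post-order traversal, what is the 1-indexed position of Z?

Post-order visits the left subtree, then the right subtree, then the node.
At T: go left to U.
  At U: go left to E.
    E is a leaf — visit E.
  At U: no right child.
  Visit U.
At T: go right to N.
  At N: go left to K.
    At K: go left to X.
      At X: no left child.
      At X: go right to G.
        G is a leaf — visit G.
      Visit X.
    At K: go right to J.
      At J: go left to Z.
        Z is a leaf — visit Z.
      At J: go right to Y.
        Y is a leaf — visit Y.
      Visit J.
    Visit K.
  At N: go right to H.
    H is a leaf — visit H.
  Visit N.
Visit T.
Full post-order sequence: E, U, G, X, Z, Y, J, K, H, N, T.

5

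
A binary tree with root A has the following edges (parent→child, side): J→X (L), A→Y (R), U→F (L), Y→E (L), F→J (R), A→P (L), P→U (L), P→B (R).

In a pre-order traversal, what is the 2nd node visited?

P

Pre-order visits the node, then its left subtree, then its right subtree.
Visit A.
At A: go left to P.
  Visit P.
  At P: go left to U.
    Visit U.
    At U: go left to F.
      Visit F.
      At F: no left child.
      At F: go right to J.
        Visit J.
        At J: go left to X.
          X is a leaf — visit X.
        At J: no right child.
    At U: no right child.
  At P: go right to B.
    B is a leaf — visit B.
At A: go right to Y.
  Visit Y.
  At Y: go left to E.
    E is a leaf — visit E.
  At Y: no right child.
Full pre-order sequence: A, P, U, F, J, X, B, Y, E.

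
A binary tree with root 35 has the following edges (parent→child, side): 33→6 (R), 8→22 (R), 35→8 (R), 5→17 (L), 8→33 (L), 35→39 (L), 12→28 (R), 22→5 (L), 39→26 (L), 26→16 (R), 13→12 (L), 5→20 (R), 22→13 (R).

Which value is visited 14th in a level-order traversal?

28

Level-order visits nodes level by level from the root, left to right within each level.
Level 0: 35
Level 1: 39, 8
Level 2: 26, 33, 22
Level 3: 16, 6, 5, 13
Level 4: 17, 20, 12
Level 5: 28
Full level-order sequence: 35, 39, 8, 26, 33, 22, 16, 6, 5, 13, 17, 20, 12, 28.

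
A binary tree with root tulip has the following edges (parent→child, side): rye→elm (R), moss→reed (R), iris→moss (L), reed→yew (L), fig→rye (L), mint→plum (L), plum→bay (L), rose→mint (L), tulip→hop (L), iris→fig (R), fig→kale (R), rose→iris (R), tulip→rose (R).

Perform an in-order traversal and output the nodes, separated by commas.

hop, tulip, bay, plum, mint, rose, moss, yew, reed, iris, rye, elm, fig, kale

In-order visits the left subtree, then the node, then the right subtree.
At tulip: go left to hop.
  hop is a leaf — visit hop.
Visit tulip.
At tulip: go right to rose.
  At rose: go left to mint.
    At mint: go left to plum.
      At plum: go left to bay.
        bay is a leaf — visit bay.
      Visit plum.
      At plum: no right child.
    Visit mint.
    At mint: no right child.
  Visit rose.
  At rose: go right to iris.
    At iris: go left to moss.
      At moss: no left child.
      Visit moss.
      At moss: go right to reed.
        At reed: go left to yew.
          yew is a leaf — visit yew.
        Visit reed.
        At reed: no right child.
    Visit iris.
    At iris: go right to fig.
      At fig: go left to rye.
        At rye: no left child.
        Visit rye.
        At rye: go right to elm.
          elm is a leaf — visit elm.
      Visit fig.
      At fig: go right to kale.
        kale is a leaf — visit kale.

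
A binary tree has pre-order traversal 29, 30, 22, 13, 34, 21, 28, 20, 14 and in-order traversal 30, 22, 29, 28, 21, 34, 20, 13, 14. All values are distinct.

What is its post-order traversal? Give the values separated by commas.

22, 30, 28, 21, 20, 34, 14, 13, 29

The first element of pre-order is the root; it splits in-order into left and right subtrees.
Root 29: left subtree has 2 nodes {30, 22}, right has 6 {28, 21, 34, 20, 13, 14}.
  Root 30: left subtree has 0 nodes { }, right has 1 {22}.
  Root 13: left subtree has 4 nodes {28, 21, 34, 20}, right has 1 {14}.
    Root 34: left subtree has 2 nodes {28, 21}, right has 1 {20}.
      Root 21: left subtree has 1 node {28}, right has 0 { }.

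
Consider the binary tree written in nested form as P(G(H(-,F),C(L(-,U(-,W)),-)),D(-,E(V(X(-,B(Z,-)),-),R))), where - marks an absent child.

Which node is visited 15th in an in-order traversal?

R

In-order visits the left subtree, then the node, then the right subtree.
At P: go left to G.
  At G: go left to H.
    At H: no left child.
    Visit H.
    At H: go right to F.
      F is a leaf — visit F.
  Visit G.
  At G: go right to C.
    At C: go left to L.
      At L: no left child.
      Visit L.
      At L: go right to U.
        At U: no left child.
        Visit U.
        At U: go right to W.
          W is a leaf — visit W.
    Visit C.
    At C: no right child.
Visit P.
At P: go right to D.
  At D: no left child.
  Visit D.
  At D: go right to E.
    At E: go left to V.
      At V: go left to X.
        At X: no left child.
        Visit X.
        At X: go right to B.
          At B: go left to Z.
            Z is a leaf — visit Z.
          Visit B.
          At B: no right child.
      Visit V.
      At V: no right child.
    Visit E.
    At E: go right to R.
      R is a leaf — visit R.
Full in-order sequence: H, F, G, L, U, W, C, P, D, X, Z, B, V, E, R.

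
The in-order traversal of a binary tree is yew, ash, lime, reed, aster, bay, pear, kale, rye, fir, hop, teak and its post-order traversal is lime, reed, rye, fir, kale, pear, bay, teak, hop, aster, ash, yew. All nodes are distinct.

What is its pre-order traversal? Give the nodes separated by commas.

yew, ash, aster, reed, lime, hop, bay, pear, kale, fir, rye, teak

The last element of post-order is the root; it splits in-order into left and right subtrees.
Root yew: left subtree has 0 nodes { }, right has 11 {ash, lime, reed, aster, bay, pear, kale, rye, fir, hop, teak}.
  Root ash: left subtree has 0 nodes { }, right has 10 {lime, reed, aster, bay, pear, kale, rye, fir, hop, teak}.
    Root aster: left subtree has 2 nodes {lime, reed}, right has 7 {bay, pear, kale, rye, fir, hop, teak}.
      Root reed: left subtree has 1 node {lime}, right has 0 { }.
      Root hop: left subtree has 5 nodes {bay, pear, kale, rye, fir}, right has 1 {teak}.
        Root bay: left subtree has 0 nodes { }, right has 4 {pear, kale, rye, fir}.
          Root pear: left subtree has 0 nodes { }, right has 3 {kale, rye, fir}.
            Root kale: left subtree has 0 nodes { }, right has 2 {rye, fir}.
              Root fir: left subtree has 1 node {rye}, right has 0 { }.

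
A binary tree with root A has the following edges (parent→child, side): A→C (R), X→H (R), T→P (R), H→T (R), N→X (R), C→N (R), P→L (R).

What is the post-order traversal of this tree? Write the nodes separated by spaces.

L P T H X N C A

Post-order visits the left subtree, then the right subtree, then the node.
At A: no left child.
At A: go right to C.
  At C: no left child.
  At C: go right to N.
    At N: no left child.
    At N: go right to X.
      At X: no left child.
      At X: go right to H.
        At H: no left child.
        At H: go right to T.
          At T: no left child.
          At T: go right to P.
            At P: no left child.
            At P: go right to L.
              L is a leaf — visit L.
            Visit P.
          Visit T.
        Visit H.
      Visit X.
    Visit N.
  Visit C.
Visit A.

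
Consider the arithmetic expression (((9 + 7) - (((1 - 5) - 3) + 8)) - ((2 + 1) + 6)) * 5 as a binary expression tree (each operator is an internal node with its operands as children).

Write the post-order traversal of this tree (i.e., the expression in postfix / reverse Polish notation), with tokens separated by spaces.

Post-order on an expression tree gives postfix notation: for each operator, emit left operand, right operand, then the operator.

9 7 + 1 5 - 3 - 8 + - 2 1 + 6 + - 5 *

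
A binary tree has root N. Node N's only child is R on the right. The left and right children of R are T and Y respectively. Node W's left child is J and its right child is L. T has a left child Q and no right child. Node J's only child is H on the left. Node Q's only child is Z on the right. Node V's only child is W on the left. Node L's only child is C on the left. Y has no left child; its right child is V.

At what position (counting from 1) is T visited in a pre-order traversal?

Pre-order visits the node, then its left subtree, then its right subtree.
Visit N.
At N: no left child.
At N: go right to R.
  Visit R.
  At R: go left to T.
    Visit T.
    At T: go left to Q.
      Visit Q.
      At Q: no left child.
      At Q: go right to Z.
        Z is a leaf — visit Z.
    At T: no right child.
  At R: go right to Y.
    Visit Y.
    At Y: no left child.
    At Y: go right to V.
      Visit V.
      At V: go left to W.
        Visit W.
        At W: go left to J.
          Visit J.
          At J: go left to H.
            H is a leaf — visit H.
          At J: no right child.
        At W: go right to L.
          Visit L.
          At L: go left to C.
            C is a leaf — visit C.
          At L: no right child.
      At V: no right child.
Full pre-order sequence: N, R, T, Q, Z, Y, V, W, J, H, L, C.

3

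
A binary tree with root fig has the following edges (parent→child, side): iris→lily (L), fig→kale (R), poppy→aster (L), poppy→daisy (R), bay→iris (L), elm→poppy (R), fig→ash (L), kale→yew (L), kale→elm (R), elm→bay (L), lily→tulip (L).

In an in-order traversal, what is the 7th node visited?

iris

In-order visits the left subtree, then the node, then the right subtree.
At fig: go left to ash.
  ash is a leaf — visit ash.
Visit fig.
At fig: go right to kale.
  At kale: go left to yew.
    yew is a leaf — visit yew.
  Visit kale.
  At kale: go right to elm.
    At elm: go left to bay.
      At bay: go left to iris.
        At iris: go left to lily.
          At lily: go left to tulip.
            tulip is a leaf — visit tulip.
          Visit lily.
          At lily: no right child.
        Visit iris.
        At iris: no right child.
      Visit bay.
      At bay: no right child.
    Visit elm.
    At elm: go right to poppy.
      At poppy: go left to aster.
        aster is a leaf — visit aster.
      Visit poppy.
      At poppy: go right to daisy.
        daisy is a leaf — visit daisy.
Full in-order sequence: ash, fig, yew, kale, tulip, lily, iris, bay, elm, aster, poppy, daisy.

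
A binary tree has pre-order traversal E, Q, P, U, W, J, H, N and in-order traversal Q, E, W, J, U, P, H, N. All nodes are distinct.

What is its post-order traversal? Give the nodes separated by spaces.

Q J W U N H P E

The first element of pre-order is the root; it splits in-order into left and right subtrees.
Root E: left subtree has 1 node {Q}, right has 6 {W, J, U, P, H, N}.
  Root P: left subtree has 3 nodes {W, J, U}, right has 2 {H, N}.
    Root U: left subtree has 2 nodes {W, J}, right has 0 { }.
      Root W: left subtree has 0 nodes { }, right has 1 {J}.
    Root H: left subtree has 0 nodes { }, right has 1 {N}.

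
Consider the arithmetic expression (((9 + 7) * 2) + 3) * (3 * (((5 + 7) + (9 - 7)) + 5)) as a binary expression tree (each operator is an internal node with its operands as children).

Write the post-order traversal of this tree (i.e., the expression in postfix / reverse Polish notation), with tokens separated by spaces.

9 7 + 2 * 3 + 3 5 7 + 9 7 - + 5 + * *

Post-order on an expression tree gives postfix notation: for each operator, emit left operand, right operand, then the operator.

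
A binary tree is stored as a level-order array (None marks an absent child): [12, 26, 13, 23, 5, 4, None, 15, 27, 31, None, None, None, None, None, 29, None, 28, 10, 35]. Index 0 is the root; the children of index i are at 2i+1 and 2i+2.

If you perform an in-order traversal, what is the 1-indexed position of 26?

In-order visits the left subtree, then the node, then the right subtree.
At 12: go left to 26.
  At 26: go left to 23.
    At 23: go left to 15.
      At 15: go left to 29.
        29 is a leaf — visit 29.
      Visit 15.
      At 15: no right child.
    Visit 23.
    At 23: go right to 27.
      At 27: go left to 28.
        28 is a leaf — visit 28.
      Visit 27.
      At 27: go right to 10.
        10 is a leaf — visit 10.
  Visit 26.
  At 26: go right to 5.
    At 5: go left to 31.
      At 31: go left to 35.
        35 is a leaf — visit 35.
      Visit 31.
      At 31: no right child.
    Visit 5.
    At 5: no right child.
Visit 12.
At 12: go right to 13.
  At 13: go left to 4.
    4 is a leaf — visit 4.
  Visit 13.
  At 13: no right child.
Full in-order sequence: 29, 15, 23, 28, 27, 10, 26, 35, 31, 5, 12, 4, 13.

7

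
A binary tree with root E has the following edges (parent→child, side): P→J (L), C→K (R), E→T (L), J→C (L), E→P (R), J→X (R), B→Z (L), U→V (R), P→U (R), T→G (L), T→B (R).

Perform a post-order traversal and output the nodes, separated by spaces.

Post-order visits the left subtree, then the right subtree, then the node.
At E: go left to T.
  At T: go left to G.
    G is a leaf — visit G.
  At T: go right to B.
    At B: go left to Z.
      Z is a leaf — visit Z.
    At B: no right child.
    Visit B.
  Visit T.
At E: go right to P.
  At P: go left to J.
    At J: go left to C.
      At C: no left child.
      At C: go right to K.
        K is a leaf — visit K.
      Visit C.
    At J: go right to X.
      X is a leaf — visit X.
    Visit J.
  At P: go right to U.
    At U: no left child.
    At U: go right to V.
      V is a leaf — visit V.
    Visit U.
  Visit P.
Visit E.

G Z B T K C X J V U P E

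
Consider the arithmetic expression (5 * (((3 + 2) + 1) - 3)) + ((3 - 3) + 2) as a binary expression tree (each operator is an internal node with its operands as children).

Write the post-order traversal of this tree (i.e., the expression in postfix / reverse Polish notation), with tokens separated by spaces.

Post-order on an expression tree gives postfix notation: for each operator, emit left operand, right operand, then the operator.

5 3 2 + 1 + 3 - * 3 3 - 2 + +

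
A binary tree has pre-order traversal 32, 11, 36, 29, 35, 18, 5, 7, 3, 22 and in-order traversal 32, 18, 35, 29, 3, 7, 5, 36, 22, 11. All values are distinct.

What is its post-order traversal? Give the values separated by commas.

The first element of pre-order is the root; it splits in-order into left and right subtrees.
Root 32: left subtree has 0 nodes { }, right has 9 {18, 35, 29, 3, 7, 5, 36, 22, 11}.
  Root 11: left subtree has 8 nodes {18, 35, 29, 3, 7, 5, 36, 22}, right has 0 { }.
    Root 36: left subtree has 6 nodes {18, 35, 29, 3, 7, 5}, right has 1 {22}.
      Root 29: left subtree has 2 nodes {18, 35}, right has 3 {3, 7, 5}.
        Root 35: left subtree has 1 node {18}, right has 0 { }.
        Root 5: left subtree has 2 nodes {3, 7}, right has 0 { }.
          Root 7: left subtree has 1 node {3}, right has 0 { }.

18, 35, 3, 7, 5, 29, 22, 36, 11, 32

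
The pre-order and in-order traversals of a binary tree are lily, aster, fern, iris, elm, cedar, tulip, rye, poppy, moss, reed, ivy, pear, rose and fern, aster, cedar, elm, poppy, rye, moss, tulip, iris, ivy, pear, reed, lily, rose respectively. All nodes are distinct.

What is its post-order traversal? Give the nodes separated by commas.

fern, cedar, poppy, moss, rye, tulip, elm, pear, ivy, reed, iris, aster, rose, lily

The first element of pre-order is the root; it splits in-order into left and right subtrees.
Root lily: left subtree has 12 nodes {fern, aster, cedar, elm, poppy, rye, moss, tulip, iris, ivy, pear, reed}, right has 1 {rose}.
  Root aster: left subtree has 1 node {fern}, right has 10 {cedar, elm, poppy, rye, moss, tulip, iris, ivy, pear, reed}.
    Root iris: left subtree has 6 nodes {cedar, elm, poppy, rye, moss, tulip}, right has 3 {ivy, pear, reed}.
      Root elm: left subtree has 1 node {cedar}, right has 4 {poppy, rye, moss, tulip}.
        Root tulip: left subtree has 3 nodes {poppy, rye, moss}, right has 0 { }.
          Root rye: left subtree has 1 node {poppy}, right has 1 {moss}.
      Root reed: left subtree has 2 nodes {ivy, pear}, right has 0 { }.
        Root ivy: left subtree has 0 nodes { }, right has 1 {pear}.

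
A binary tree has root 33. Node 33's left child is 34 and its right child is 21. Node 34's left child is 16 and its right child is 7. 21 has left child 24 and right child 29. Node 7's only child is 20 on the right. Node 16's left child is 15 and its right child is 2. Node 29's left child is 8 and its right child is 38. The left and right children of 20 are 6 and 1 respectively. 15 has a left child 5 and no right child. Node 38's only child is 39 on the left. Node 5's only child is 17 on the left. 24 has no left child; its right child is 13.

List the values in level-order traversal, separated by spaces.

33 34 21 16 7 24 29 15 2 20 13 8 38 5 6 1 39 17

Level-order visits nodes level by level from the root, left to right within each level.
Level 0: 33
Level 1: 34, 21
Level 2: 16, 7, 24, 29
Level 3: 15, 2, 20, 13, 8, 38
Level 4: 5, 6, 1, 39
Level 5: 17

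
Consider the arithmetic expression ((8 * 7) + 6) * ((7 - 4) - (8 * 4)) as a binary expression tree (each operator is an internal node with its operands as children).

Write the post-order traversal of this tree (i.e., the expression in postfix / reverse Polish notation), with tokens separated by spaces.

Post-order on an expression tree gives postfix notation: for each operator, emit left operand, right operand, then the operator.

8 7 * 6 + 7 4 - 8 4 * - *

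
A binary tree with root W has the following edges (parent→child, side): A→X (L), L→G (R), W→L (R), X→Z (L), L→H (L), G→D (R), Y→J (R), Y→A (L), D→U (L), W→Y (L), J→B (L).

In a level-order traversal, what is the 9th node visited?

B

Level-order visits nodes level by level from the root, left to right within each level.
Level 0: W
Level 1: Y, L
Level 2: A, J, H, G
Level 3: X, B, D
Level 4: Z, U
Full level-order sequence: W, Y, L, A, J, H, G, X, B, D, Z, U.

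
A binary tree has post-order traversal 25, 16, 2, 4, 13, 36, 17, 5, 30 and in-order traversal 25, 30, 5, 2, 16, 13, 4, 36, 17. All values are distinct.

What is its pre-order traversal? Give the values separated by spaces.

The last element of post-order is the root; it splits in-order into left and right subtrees.
Root 30: left subtree has 1 node {25}, right has 7 {5, 2, 16, 13, 4, 36, 17}.
  Root 5: left subtree has 0 nodes { }, right has 6 {2, 16, 13, 4, 36, 17}.
    Root 17: left subtree has 5 nodes {2, 16, 13, 4, 36}, right has 0 { }.
      Root 36: left subtree has 4 nodes {2, 16, 13, 4}, right has 0 { }.
        Root 13: left subtree has 2 nodes {2, 16}, right has 1 {4}.
          Root 2: left subtree has 0 nodes { }, right has 1 {16}.

30 25 5 17 36 13 2 16 4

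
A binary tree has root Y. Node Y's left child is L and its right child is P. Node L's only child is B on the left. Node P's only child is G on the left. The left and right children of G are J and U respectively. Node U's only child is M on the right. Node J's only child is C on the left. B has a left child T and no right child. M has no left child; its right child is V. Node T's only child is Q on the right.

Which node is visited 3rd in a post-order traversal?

Post-order visits the left subtree, then the right subtree, then the node.
At Y: go left to L.
  At L: go left to B.
    At B: go left to T.
      At T: no left child.
      At T: go right to Q.
        Q is a leaf — visit Q.
      Visit T.
    At B: no right child.
    Visit B.
  At L: no right child.
  Visit L.
At Y: go right to P.
  At P: go left to G.
    At G: go left to J.
      At J: go left to C.
        C is a leaf — visit C.
      At J: no right child.
      Visit J.
    At G: go right to U.
      At U: no left child.
      At U: go right to M.
        At M: no left child.
        At M: go right to V.
          V is a leaf — visit V.
        Visit M.
      Visit U.
    Visit G.
  At P: no right child.
  Visit P.
Visit Y.
Full post-order sequence: Q, T, B, L, C, J, V, M, U, G, P, Y.

B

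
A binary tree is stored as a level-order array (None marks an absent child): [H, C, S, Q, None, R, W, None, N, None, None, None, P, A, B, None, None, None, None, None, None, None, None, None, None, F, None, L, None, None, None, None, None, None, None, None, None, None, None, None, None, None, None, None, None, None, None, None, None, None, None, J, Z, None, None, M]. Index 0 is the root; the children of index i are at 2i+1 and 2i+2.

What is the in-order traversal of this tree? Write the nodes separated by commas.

Q, N, C, H, R, J, F, Z, P, S, M, L, A, W, B

In-order visits the left subtree, then the node, then the right subtree.
At H: go left to C.
  At C: go left to Q.
    At Q: no left child.
    Visit Q.
    At Q: go right to N.
      N is a leaf — visit N.
  Visit C.
  At C: no right child.
Visit H.
At H: go right to S.
  At S: go left to R.
    At R: no left child.
    Visit R.
    At R: go right to P.
      At P: go left to F.
        At F: go left to J.
          J is a leaf — visit J.
        Visit F.
        At F: go right to Z.
          Z is a leaf — visit Z.
      Visit P.
      At P: no right child.
  Visit S.
  At S: go right to W.
    At W: go left to A.
      At A: go left to L.
        At L: go left to M.
          M is a leaf — visit M.
        Visit L.
        At L: no right child.
      Visit A.
      At A: no right child.
    Visit W.
    At W: go right to B.
      B is a leaf — visit B.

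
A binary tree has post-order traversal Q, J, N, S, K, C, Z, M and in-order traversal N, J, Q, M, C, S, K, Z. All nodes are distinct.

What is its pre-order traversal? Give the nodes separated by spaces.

The last element of post-order is the root; it splits in-order into left and right subtrees.
Root M: left subtree has 3 nodes {N, J, Q}, right has 4 {C, S, K, Z}.
  Root N: left subtree has 0 nodes { }, right has 2 {J, Q}.
    Root J: left subtree has 0 nodes { }, right has 1 {Q}.
  Root Z: left subtree has 3 nodes {C, S, K}, right has 0 { }.
    Root C: left subtree has 0 nodes { }, right has 2 {S, K}.
      Root K: left subtree has 1 node {S}, right has 0 { }.

M N J Q Z C K S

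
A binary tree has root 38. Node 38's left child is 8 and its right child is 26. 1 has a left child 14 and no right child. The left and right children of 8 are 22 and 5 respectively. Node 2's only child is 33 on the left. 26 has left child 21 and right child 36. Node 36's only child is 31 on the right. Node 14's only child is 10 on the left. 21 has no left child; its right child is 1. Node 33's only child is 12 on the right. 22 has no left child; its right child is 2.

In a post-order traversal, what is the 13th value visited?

Post-order visits the left subtree, then the right subtree, then the node.
At 38: go left to 8.
  At 8: go left to 22.
    At 22: no left child.
    At 22: go right to 2.
      At 2: go left to 33.
        At 33: no left child.
        At 33: go right to 12.
          12 is a leaf — visit 12.
        Visit 33.
      At 2: no right child.
      Visit 2.
    Visit 22.
  At 8: go right to 5.
    5 is a leaf — visit 5.
  Visit 8.
At 38: go right to 26.
  At 26: go left to 21.
    At 21: no left child.
    At 21: go right to 1.
      At 1: go left to 14.
        At 14: go left to 10.
          10 is a leaf — visit 10.
        At 14: no right child.
        Visit 14.
      At 1: no right child.
      Visit 1.
    Visit 21.
  At 26: go right to 36.
    At 36: no left child.
    At 36: go right to 31.
      31 is a leaf — visit 31.
    Visit 36.
  Visit 26.
Visit 38.
Full post-order sequence: 12, 33, 2, 22, 5, 8, 10, 14, 1, 21, 31, 36, 26, 38.

26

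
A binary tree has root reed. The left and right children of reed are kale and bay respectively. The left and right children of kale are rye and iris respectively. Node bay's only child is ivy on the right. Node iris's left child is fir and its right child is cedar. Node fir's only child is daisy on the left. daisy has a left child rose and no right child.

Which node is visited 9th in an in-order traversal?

bay

In-order visits the left subtree, then the node, then the right subtree.
At reed: go left to kale.
  At kale: go left to rye.
    rye is a leaf — visit rye.
  Visit kale.
  At kale: go right to iris.
    At iris: go left to fir.
      At fir: go left to daisy.
        At daisy: go left to rose.
          rose is a leaf — visit rose.
        Visit daisy.
        At daisy: no right child.
      Visit fir.
      At fir: no right child.
    Visit iris.
    At iris: go right to cedar.
      cedar is a leaf — visit cedar.
Visit reed.
At reed: go right to bay.
  At bay: no left child.
  Visit bay.
  At bay: go right to ivy.
    ivy is a leaf — visit ivy.
Full in-order sequence: rye, kale, rose, daisy, fir, iris, cedar, reed, bay, ivy.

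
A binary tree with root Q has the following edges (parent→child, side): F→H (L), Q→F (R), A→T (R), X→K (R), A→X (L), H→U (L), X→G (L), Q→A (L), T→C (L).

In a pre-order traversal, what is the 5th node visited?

K

Pre-order visits the node, then its left subtree, then its right subtree.
Visit Q.
At Q: go left to A.
  Visit A.
  At A: go left to X.
    Visit X.
    At X: go left to G.
      G is a leaf — visit G.
    At X: go right to K.
      K is a leaf — visit K.
  At A: go right to T.
    Visit T.
    At T: go left to C.
      C is a leaf — visit C.
    At T: no right child.
At Q: go right to F.
  Visit F.
  At F: go left to H.
    Visit H.
    At H: go left to U.
      U is a leaf — visit U.
    At H: no right child.
  At F: no right child.
Full pre-order sequence: Q, A, X, G, K, T, C, F, H, U.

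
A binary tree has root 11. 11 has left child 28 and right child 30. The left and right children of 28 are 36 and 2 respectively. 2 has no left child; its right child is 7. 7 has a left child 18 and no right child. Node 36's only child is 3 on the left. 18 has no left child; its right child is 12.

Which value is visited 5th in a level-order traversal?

2

Level-order visits nodes level by level from the root, left to right within each level.
Level 0: 11
Level 1: 28, 30
Level 2: 36, 2
Level 3: 3, 7
Level 4: 18
Level 5: 12
Full level-order sequence: 11, 28, 30, 36, 2, 3, 7, 18, 12.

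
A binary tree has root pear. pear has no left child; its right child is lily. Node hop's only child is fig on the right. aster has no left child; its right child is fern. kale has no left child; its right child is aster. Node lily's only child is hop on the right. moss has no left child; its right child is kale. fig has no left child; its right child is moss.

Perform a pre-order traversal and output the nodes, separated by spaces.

pear lily hop fig moss kale aster fern

Pre-order visits the node, then its left subtree, then its right subtree.
Visit pear.
At pear: no left child.
At pear: go right to lily.
  Visit lily.
  At lily: no left child.
  At lily: go right to hop.
    Visit hop.
    At hop: no left child.
    At hop: go right to fig.
      Visit fig.
      At fig: no left child.
      At fig: go right to moss.
        Visit moss.
        At moss: no left child.
        At moss: go right to kale.
          Visit kale.
          At kale: no left child.
          At kale: go right to aster.
            Visit aster.
            At aster: no left child.
            At aster: go right to fern.
              fern is a leaf — visit fern.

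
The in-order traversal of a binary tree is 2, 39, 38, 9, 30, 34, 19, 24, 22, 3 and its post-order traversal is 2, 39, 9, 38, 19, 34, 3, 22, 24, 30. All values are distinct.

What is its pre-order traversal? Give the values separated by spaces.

The last element of post-order is the root; it splits in-order into left and right subtrees.
Root 30: left subtree has 4 nodes {2, 39, 38, 9}, right has 5 {34, 19, 24, 22, 3}.
  Root 38: left subtree has 2 nodes {2, 39}, right has 1 {9}.
    Root 39: left subtree has 1 node {2}, right has 0 { }.
  Root 24: left subtree has 2 nodes {34, 19}, right has 2 {22, 3}.
    Root 34: left subtree has 0 nodes { }, right has 1 {19}.
    Root 22: left subtree has 0 nodes { }, right has 1 {3}.

30 38 39 2 9 24 34 19 22 3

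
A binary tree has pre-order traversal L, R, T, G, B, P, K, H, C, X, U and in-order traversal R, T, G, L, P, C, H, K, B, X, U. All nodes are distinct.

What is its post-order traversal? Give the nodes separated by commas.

G, T, R, C, H, K, P, U, X, B, L

The first element of pre-order is the root; it splits in-order into left and right subtrees.
Root L: left subtree has 3 nodes {R, T, G}, right has 7 {P, C, H, K, B, X, U}.
  Root R: left subtree has 0 nodes { }, right has 2 {T, G}.
    Root T: left subtree has 0 nodes { }, right has 1 {G}.
  Root B: left subtree has 4 nodes {P, C, H, K}, right has 2 {X, U}.
    Root P: left subtree has 0 nodes { }, right has 3 {C, H, K}.
      Root K: left subtree has 2 nodes {C, H}, right has 0 { }.
        Root H: left subtree has 1 node {C}, right has 0 { }.
    Root X: left subtree has 0 nodes { }, right has 1 {U}.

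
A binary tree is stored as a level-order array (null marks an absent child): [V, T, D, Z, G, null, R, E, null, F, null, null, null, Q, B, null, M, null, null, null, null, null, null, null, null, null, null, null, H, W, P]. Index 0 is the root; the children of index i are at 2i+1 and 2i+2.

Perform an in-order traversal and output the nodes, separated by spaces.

E M Z T F G V D Q H R W B P

In-order visits the left subtree, then the node, then the right subtree.
At V: go left to T.
  At T: go left to Z.
    At Z: go left to E.
      At E: no left child.
      Visit E.
      At E: go right to M.
        M is a leaf — visit M.
    Visit Z.
    At Z: no right child.
  Visit T.
  At T: go right to G.
    At G: go left to F.
      F is a leaf — visit F.
    Visit G.
    At G: no right child.
Visit V.
At V: go right to D.
  At D: no left child.
  Visit D.
  At D: go right to R.
    At R: go left to Q.
      At Q: no left child.
      Visit Q.
      At Q: go right to H.
        H is a leaf — visit H.
    Visit R.
    At R: go right to B.
      At B: go left to W.
        W is a leaf — visit W.
      Visit B.
      At B: go right to P.
        P is a leaf — visit P.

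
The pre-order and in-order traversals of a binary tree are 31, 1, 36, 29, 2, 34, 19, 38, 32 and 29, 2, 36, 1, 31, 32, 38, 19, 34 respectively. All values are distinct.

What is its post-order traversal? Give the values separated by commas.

The first element of pre-order is the root; it splits in-order into left and right subtrees.
Root 31: left subtree has 4 nodes {29, 2, 36, 1}, right has 4 {32, 38, 19, 34}.
  Root 1: left subtree has 3 nodes {29, 2, 36}, right has 0 { }.
    Root 36: left subtree has 2 nodes {29, 2}, right has 0 { }.
      Root 29: left subtree has 0 nodes { }, right has 1 {2}.
  Root 34: left subtree has 3 nodes {32, 38, 19}, right has 0 { }.
    Root 19: left subtree has 2 nodes {32, 38}, right has 0 { }.
      Root 38: left subtree has 1 node {32}, right has 0 { }.

2, 29, 36, 1, 32, 38, 19, 34, 31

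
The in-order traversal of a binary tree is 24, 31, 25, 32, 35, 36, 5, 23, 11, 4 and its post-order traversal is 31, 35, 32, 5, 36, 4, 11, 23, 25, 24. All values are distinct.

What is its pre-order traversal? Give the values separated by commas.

The last element of post-order is the root; it splits in-order into left and right subtrees.
Root 24: left subtree has 0 nodes { }, right has 9 {31, 25, 32, 35, 36, 5, 23, 11, 4}.
  Root 25: left subtree has 1 node {31}, right has 7 {32, 35, 36, 5, 23, 11, 4}.
    Root 23: left subtree has 4 nodes {32, 35, 36, 5}, right has 2 {11, 4}.
      Root 36: left subtree has 2 nodes {32, 35}, right has 1 {5}.
        Root 32: left subtree has 0 nodes { }, right has 1 {35}.
      Root 11: left subtree has 0 nodes { }, right has 1 {4}.

24, 25, 31, 23, 36, 32, 35, 5, 11, 4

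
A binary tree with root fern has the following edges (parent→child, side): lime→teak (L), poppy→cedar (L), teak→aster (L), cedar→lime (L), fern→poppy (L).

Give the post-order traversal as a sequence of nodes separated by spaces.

Post-order visits the left subtree, then the right subtree, then the node.
At fern: go left to poppy.
  At poppy: go left to cedar.
    At cedar: go left to lime.
      At lime: go left to teak.
        At teak: go left to aster.
          aster is a leaf — visit aster.
        At teak: no right child.
        Visit teak.
      At lime: no right child.
      Visit lime.
    At cedar: no right child.
    Visit cedar.
  At poppy: no right child.
  Visit poppy.
At fern: no right child.
Visit fern.

aster teak lime cedar poppy fern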